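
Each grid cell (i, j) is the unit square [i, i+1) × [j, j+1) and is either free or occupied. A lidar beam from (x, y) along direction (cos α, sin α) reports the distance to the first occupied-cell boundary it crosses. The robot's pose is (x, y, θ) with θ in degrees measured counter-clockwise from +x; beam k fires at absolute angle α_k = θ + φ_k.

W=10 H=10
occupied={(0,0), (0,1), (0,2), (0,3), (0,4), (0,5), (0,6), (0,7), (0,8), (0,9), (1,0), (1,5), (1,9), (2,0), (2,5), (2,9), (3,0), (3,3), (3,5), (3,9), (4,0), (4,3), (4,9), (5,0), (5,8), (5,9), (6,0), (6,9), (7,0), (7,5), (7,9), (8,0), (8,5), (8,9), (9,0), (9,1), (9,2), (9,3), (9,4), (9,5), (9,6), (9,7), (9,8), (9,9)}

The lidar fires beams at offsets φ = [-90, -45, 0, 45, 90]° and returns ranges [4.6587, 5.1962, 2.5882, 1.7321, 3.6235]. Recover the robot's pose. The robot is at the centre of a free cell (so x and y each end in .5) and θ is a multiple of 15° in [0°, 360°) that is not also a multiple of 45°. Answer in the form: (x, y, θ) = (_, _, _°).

(x, y, θ) = (6.5, 4.5, 165°)

The pose lattice has 56·16 = 896 candidates. Test each by forward raycasting.
  (2.5, 1.5, 60°): beam 1 = 1.0000 ≠ 4.6587 ✗
  (2.5, 6.5, 165°): beam 1 = 2.5882 ≠ 4.6587 ✗
  (1.5, 8.5, 30°): beam 1 = 2.8868 ≠ 4.6587 ✗
  (1.5, 1.5, 345°): beam 1 = 0.5176 ≠ 4.6587 ✗
  (4.5, 1.5, 30°): beam 1 = 0.5774 ≠ 4.6587 ✗
  …
  (6.5, 4.5, 165°): r_1=4.6587, r_2=5.1962, r_3=2.5882, r_4=1.7321, r_5=3.6235 — all match ✓
Unique over the lattice → pose = (6.5, 4.5, 165°).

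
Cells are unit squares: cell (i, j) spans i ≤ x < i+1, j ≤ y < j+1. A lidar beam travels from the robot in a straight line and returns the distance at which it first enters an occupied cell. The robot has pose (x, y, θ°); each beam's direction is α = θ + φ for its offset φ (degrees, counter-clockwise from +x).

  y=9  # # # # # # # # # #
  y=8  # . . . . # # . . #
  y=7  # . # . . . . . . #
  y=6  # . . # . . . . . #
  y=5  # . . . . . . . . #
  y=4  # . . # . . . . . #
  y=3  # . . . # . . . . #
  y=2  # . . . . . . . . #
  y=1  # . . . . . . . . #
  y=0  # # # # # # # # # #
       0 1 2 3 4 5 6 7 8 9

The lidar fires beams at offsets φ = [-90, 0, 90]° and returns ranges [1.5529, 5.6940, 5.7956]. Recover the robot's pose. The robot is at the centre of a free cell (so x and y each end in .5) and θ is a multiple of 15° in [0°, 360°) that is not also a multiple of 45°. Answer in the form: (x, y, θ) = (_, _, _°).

Enumerate (i+0.5, j+0.5, θ) over the 58 free cells and 16 admissible headings. For each, cast all 3 beams and compare to the given ranges.
  (1.5, 4.5, 345°): beam 1 = 1.9319 ≠ 1.5529 ✗
  (5.5, 4.5, 150°): beam 1 = 5.1962 ≠ 1.5529 ✗
  (2.5, 4.5, 345°): beam 1 = 3.6235 ≠ 1.5529 ✗
  …
  (7.5, 2.5, 105°): r_1=1.5529, r_2=5.6940, r_3=5.7956 — all match ✓
Only this pose fits every beam.

(x, y, θ) = (7.5, 2.5, 105°)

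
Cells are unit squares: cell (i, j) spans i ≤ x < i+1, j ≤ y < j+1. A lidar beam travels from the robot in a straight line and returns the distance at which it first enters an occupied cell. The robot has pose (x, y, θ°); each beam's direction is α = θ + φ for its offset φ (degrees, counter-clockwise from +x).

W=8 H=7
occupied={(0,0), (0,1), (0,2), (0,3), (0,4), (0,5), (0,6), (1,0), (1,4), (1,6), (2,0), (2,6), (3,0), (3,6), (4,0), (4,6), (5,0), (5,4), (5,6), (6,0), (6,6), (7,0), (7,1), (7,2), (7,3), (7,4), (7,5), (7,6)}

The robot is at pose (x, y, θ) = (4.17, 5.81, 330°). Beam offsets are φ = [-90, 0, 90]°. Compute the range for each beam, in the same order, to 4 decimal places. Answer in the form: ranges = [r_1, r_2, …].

ranges = [5.5541, 1.6200, 0.2194]

beam 1: φ=-90°, α=240°
  dir = (cos 240°, sin 240°) = (-0.5000, -0.8660); from cell (4,5)
  next x-line at t=0.3400, next y-line at t=0.9353; Δt_x=2.0000, Δt_y=1.1547
    x: enter (3,5) at t=0.3400
    y: enter (3,4) at t=0.9353
    y: enter (3,3) at t=2.0900
    x: enter (2,3) at t=2.3400
    y: enter (2,2) at t=3.2447
    x: enter (1,2) at t=4.3400
    y: enter (1,1) at t=4.3994
    y: enter (1,0) at t=5.5541 ← occupied
  → r_1 = 5.5541
beam 2: φ=0°, α=330°
  dir = (cos 330°, sin 330°) = (0.8660, -0.5000); from cell (4,5)
  next x-line at t=0.9584, next y-line at t=1.6200; Δt_x=1.1547, Δt_y=2.0000
    x: enter (5,5) at t=0.9584
    y: enter (5,4) at t=1.6200 ← occupied
  → r_2 = 1.6200
beam 3: φ=90°, α=60°
  dir = (cos 60°, sin 60°) = (0.5000, 0.8660); from cell (4,5)
  next x-line at t=1.6600, next y-line at t=0.2194; Δt_x=2.0000, Δt_y=1.1547
    y: enter (4,6) at t=0.2194 ← occupied
  → r_3 = 0.2194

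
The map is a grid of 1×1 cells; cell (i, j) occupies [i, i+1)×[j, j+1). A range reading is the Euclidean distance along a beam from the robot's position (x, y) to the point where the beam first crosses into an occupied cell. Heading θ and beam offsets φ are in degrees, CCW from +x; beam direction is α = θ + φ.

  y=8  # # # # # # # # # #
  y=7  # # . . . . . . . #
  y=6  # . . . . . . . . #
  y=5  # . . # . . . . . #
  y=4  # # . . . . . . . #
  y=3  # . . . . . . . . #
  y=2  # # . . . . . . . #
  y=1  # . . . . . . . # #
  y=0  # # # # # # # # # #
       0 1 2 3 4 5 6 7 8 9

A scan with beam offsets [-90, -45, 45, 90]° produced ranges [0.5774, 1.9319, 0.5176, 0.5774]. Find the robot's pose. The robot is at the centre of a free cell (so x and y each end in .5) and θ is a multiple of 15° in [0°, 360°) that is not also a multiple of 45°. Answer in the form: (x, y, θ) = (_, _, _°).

Enumerate (i+0.5, j+0.5, θ) over the 51 free cells and 16 admissible headings. For each, cast all 4 beams and compare to the given ranges.
  (5.5, 3.5, 15°): beam 1 = 2.5882 ≠ 0.5774 ✗
  (4.5, 2.5, 165°): beam 1 = 5.6940 ≠ 0.5774 ✗
  (1.5, 1.5, 210°): beam 2 = 0.5176 ≠ 1.9319 ✗
  …
  (1.5, 1.5, 30°): r_1=0.5774, r_2=1.9319, r_3=0.5176, r_4=0.5774 — all match ✓
No second candidate reproduces the full scan.

(x, y, θ) = (1.5, 1.5, 30°)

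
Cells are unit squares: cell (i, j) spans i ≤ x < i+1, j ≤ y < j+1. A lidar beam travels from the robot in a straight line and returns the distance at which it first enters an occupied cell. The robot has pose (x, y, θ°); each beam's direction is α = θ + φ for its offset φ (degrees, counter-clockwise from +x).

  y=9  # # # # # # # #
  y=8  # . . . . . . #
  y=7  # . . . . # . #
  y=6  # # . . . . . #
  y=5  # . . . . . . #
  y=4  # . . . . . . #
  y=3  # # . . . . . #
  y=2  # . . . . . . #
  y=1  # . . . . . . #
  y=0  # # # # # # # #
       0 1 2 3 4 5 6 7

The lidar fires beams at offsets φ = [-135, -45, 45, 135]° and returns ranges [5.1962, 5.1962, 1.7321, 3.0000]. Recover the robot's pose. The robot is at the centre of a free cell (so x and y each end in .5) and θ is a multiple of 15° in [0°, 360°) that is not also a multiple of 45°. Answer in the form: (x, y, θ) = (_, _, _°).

(x, y, θ) = (5.5, 5.5, 285°)

Candidates: 45 free-cell centres × 16 headings = 720 poses. Raycast each; keep the one whose scan matches to 4 dp.
  (5.5, 5.5, 345°): beam 1 = 4.0415 ≠ 5.1962 ✗
  (2.5, 7.5, 75°): beam 1 = 7.5056 ≠ 5.1962 ✗
  (5.5, 8.5, 255°): beam 1 = 0.5774 ≠ 5.1962 ✗
  (5.5, 2.5, 15°): beam 1 = 1.7321 ≠ 5.1962 ✗
  …
  (5.5, 5.5, 285°): r_1=5.1962, r_2=5.1962, r_3=1.7321, r_4=3.0000 — all match ✓
Only this pose fits every beam.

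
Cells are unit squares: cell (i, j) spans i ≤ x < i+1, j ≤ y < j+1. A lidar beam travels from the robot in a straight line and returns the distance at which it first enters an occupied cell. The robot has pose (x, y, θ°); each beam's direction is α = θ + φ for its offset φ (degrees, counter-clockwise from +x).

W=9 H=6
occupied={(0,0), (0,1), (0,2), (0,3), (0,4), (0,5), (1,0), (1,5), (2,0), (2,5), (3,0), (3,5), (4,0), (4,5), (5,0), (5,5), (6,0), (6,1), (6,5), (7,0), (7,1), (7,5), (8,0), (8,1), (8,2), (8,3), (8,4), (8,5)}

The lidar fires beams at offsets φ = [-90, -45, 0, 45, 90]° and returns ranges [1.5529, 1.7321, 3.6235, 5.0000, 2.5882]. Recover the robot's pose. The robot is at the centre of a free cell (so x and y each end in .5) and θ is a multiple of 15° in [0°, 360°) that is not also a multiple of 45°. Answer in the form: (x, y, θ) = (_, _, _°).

Enumerate (i+0.5, j+0.5, θ) over the 26 free cells and 16 admissible headings. For each, cast all 5 beams and compare to the given ranges.
  (7.5, 4.5, 15°): beam 1 = 1.9319 ≠ 1.5529 ✗
  (1.5, 1.5, 75°): beam 1 = 1.9319 ≠ 1.5529 ✗
  (3.5, 2.5, 285°): beam 1 = 2.5882 ≠ 1.5529 ✗
  …
  (2.5, 2.5, 345°): r_1=1.5529, r_2=1.7321, r_3=3.6235, r_4=5.0000, r_5=2.5882 — all match ✓
Unique over the lattice → pose = (2.5, 2.5, 345°).

(x, y, θ) = (2.5, 2.5, 345°)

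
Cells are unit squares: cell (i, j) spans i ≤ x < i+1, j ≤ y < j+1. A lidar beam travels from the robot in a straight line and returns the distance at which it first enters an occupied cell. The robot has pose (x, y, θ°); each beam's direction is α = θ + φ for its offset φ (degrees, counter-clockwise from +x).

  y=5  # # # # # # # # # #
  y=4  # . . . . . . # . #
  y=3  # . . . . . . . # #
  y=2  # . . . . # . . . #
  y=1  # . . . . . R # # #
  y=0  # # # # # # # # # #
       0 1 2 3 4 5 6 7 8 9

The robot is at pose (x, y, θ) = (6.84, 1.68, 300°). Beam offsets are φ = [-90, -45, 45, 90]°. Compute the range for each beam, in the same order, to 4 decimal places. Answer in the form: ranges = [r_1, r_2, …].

beam 1: φ=-90°, α=210°
  dir = (cos 210°, sin 210°) = (-0.8660, -0.5000); from cell (6,1)
  next x-line at t=0.9699, next y-line at t=1.3600; Δt_x=1.1547, Δt_y=2.0000
    x: enter (5,1) at t=0.9699
    y: enter (5,0) at t=1.3600 ← occupied
  → r_1 = 1.3600
beam 2: φ=-45°, α=255°
  dir = (cos 255°, sin 255°) = (-0.2588, -0.9659); from cell (6,1)
  next x-line at t=3.2455, next y-line at t=0.7040; Δt_x=3.8637, Δt_y=1.0353
    y: enter (6,0) at t=0.7040 ← occupied
  → r_2 = 0.7040
beam 3: φ=45°, α=345°
  dir = (cos 345°, sin 345°) = (0.9659, -0.2588); from cell (6,1)
  next x-line at t=0.1656, next y-line at t=2.6273; Δt_x=1.0353, Δt_y=3.8637
    x: enter (7,1) at t=0.1656 ← occupied
  → r_3 = 0.1656
beam 4: φ=90°, α=30°
  dir = (cos 30°, sin 30°) = (0.8660, 0.5000); from cell (6,1)
  next x-line at t=0.1848, next y-line at t=0.6400; Δt_x=1.1547, Δt_y=2.0000
    x: enter (7,1) at t=0.1848 ← occupied
  → r_4 = 0.1848

ranges = [1.3600, 0.7040, 0.1656, 0.1848]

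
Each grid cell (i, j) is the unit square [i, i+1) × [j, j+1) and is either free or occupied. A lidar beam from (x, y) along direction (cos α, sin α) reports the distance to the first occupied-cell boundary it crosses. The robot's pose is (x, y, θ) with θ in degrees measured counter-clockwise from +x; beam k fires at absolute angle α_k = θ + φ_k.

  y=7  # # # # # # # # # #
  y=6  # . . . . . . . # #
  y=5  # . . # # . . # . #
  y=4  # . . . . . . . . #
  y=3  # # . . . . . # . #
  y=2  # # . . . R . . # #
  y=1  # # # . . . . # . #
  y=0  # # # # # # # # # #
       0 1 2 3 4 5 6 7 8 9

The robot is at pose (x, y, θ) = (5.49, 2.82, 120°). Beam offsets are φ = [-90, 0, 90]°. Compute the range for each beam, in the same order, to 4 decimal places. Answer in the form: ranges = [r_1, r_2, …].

ranges = [1.7436, 2.5172, 2.8752]

beam 1: φ=-90°, α=30°
  dir = (cos 30°, sin 30°) = (0.8660, 0.5000); from cell (5,2)
  next x-line at t=0.5889, next y-line at t=0.3600; Δt_x=1.1547, Δt_y=2.0000
    y: enter (5,3) at t=0.3600
    x: enter (6,3) at t=0.5889
    x: enter (7,3) at t=1.7436 ← occupied
  → r_1 = 1.7436
beam 2: φ=0°, α=120°
  dir = (cos 120°, sin 120°) = (-0.5000, 0.8660); from cell (5,2)
  next x-line at t=0.9800, next y-line at t=0.2078; Δt_x=2.0000, Δt_y=1.1547
    y: enter (5,3) at t=0.2078
    x: enter (4,3) at t=0.9800
    y: enter (4,4) at t=1.3625
    y: enter (4,5) at t=2.5172 ← occupied
  → r_2 = 2.5172
beam 3: φ=90°, α=210°
  dir = (cos 210°, sin 210°) = (-0.8660, -0.5000); from cell (5,2)
  next x-line at t=0.5658, next y-line at t=1.6400; Δt_x=1.1547, Δt_y=2.0000
    x: enter (4,2) at t=0.5658
    y: enter (4,1) at t=1.6400
    x: enter (3,1) at t=1.7205
    x: enter (2,1) at t=2.8752 ← occupied
  → r_3 = 2.8752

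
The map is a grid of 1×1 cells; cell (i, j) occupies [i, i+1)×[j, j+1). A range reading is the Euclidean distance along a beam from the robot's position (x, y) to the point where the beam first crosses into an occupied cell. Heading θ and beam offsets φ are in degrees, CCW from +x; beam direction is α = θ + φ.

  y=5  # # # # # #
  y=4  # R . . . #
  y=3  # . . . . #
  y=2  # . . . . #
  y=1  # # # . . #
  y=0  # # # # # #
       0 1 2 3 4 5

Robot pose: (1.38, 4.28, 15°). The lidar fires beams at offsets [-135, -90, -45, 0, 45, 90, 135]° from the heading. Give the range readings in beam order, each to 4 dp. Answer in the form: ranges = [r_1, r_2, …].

beam 1: φ=-135°, α=240°
  direction (-0.5000, -0.8660); cell (1,4); t to first gridline: x 0.7600, y 0.3233 (then +2.0000 / +1.1547)
    (1,3) via y @ 0.3233
    (0,3) via x @ 0.7600  # hit
  → r_1 = 0.7600
beam 2: φ=-90°, α=285°
  direction (0.2588, -0.9659); cell (1,4); t to first gridline: x 2.3955, y 0.2899 (then +3.8637 / +1.0353)
    (1,3) via y @ 0.2899
    (1,2) via y @ 1.3252
    (1,1) via y @ 2.3604  # hit
  → r_2 = 2.3604
beam 3: φ=-45°, α=330°
  direction (0.8660, -0.5000); cell (1,4); t to first gridline: x 0.7159, y 0.5600 (then +1.1547 / +2.0000)
    (1,3) via y @ 0.5600
    (2,3) via x @ 0.7159
    (3,3) via x @ 1.8706
    (3,2) via y @ 2.5600
    (4,2) via x @ 3.0253
    (5,2) via x @ 4.1800  # hit
  → r_3 = 4.1800
beam 4: φ=0°, α=15°
  direction (0.9659, 0.2588); cell (1,4); t to first gridline: x 0.6419, y 2.7819 (then +1.0353 / +3.8637)
    (2,4) via x @ 0.6419
    (3,4) via x @ 1.6771
    (4,4) via x @ 2.7124
    (4,5) via y @ 2.7819  # hit
  → r_4 = 2.7819
beam 5: φ=45°, α=60°
  direction (0.5000, 0.8660); cell (1,4); t to first gridline: x 1.2400, y 0.8314 (then +2.0000 / +1.1547)
    (1,5) via y @ 0.8314  # hit
  → r_5 = 0.8314
beam 6: φ=90°, α=105°
  direction (-0.2588, 0.9659); cell (1,4); t to first gridline: x 1.4682, y 0.7454 (then +3.8637 / +1.0353)
    (1,5) via y @ 0.7454  # hit
  → r_6 = 0.7454
beam 7: φ=135°, α=150°
  direction (-0.8660, 0.5000); cell (1,4); t to first gridline: x 0.4388, y 1.4400 (then +1.1547 / +2.0000)
    (0,4) via x @ 0.4388  # hit
  → r_7 = 0.4388

ranges = [0.7600, 2.3604, 4.1800, 2.7819, 0.8314, 0.7454, 0.4388]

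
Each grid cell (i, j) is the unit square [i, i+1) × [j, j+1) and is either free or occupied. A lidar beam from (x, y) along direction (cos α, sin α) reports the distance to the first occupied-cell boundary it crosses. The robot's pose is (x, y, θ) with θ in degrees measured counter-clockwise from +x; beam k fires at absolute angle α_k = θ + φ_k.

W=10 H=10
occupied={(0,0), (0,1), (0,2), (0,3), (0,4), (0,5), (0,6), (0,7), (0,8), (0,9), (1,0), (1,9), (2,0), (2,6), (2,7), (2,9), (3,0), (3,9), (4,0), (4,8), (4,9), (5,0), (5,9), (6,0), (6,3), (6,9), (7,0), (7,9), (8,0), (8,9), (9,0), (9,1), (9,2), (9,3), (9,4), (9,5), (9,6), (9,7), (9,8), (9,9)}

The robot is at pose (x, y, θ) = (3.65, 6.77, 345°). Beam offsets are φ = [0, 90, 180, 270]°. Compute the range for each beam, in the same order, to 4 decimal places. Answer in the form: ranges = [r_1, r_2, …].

ranges = [5.5387, 1.3523, 0.6729, 5.9735]

beam 1: φ=0°, α=345°
  cosα=0.9659 sinα=-0.2588 | (3,6) | tMaxX 0.3623 tMaxY 2.9751 | tΔX 1.0353 tΔY 3.8637
    t=0.3623 [x] (4,6)
    t=1.3976 [x] (5,6)
    t=2.4329 [x] (6,6)
    t=2.9751 [y] (6,5)
    t=3.4682 [x] (7,5)
    t=4.5035 [x] (8,5)
    t=5.5387 [x] (9,5) — stop
  → r_1 = 5.5387
beam 2: φ=90°, α=75°
  cosα=0.2588 sinα=0.9659 | (3,6) | tMaxX 1.3523 tMaxY 0.2381 | tΔX 3.8637 tΔY 1.0353
    t=0.2381 [y] (3,7)
    t=1.2734 [y] (3,8)
    t=1.3523 [x] (4,8) — stop
  → r_2 = 1.3523
beam 3: φ=180°, α=165°
  cosα=-0.9659 sinα=0.2588 | (3,6) | tMaxX 0.6729 tMaxY 0.8887 | tΔX 1.0353 tΔY 3.8637
    t=0.6729 [x] (2,6) — stop
  → r_3 = 0.6729
beam 4: φ=270°, α=255°
  cosα=-0.2588 sinα=-0.9659 | (3,6) | tMaxX 2.5114 tMaxY 0.7972 | tΔX 3.8637 tΔY 1.0353
    t=0.7972 [y] (3,5)
    t=1.8324 [y] (3,4)
    t=2.5114 [x] (2,4)
    t=2.8677 [y] (2,3)
    t=3.9030 [y] (2,2)
    t=4.9383 [y] (2,1)
    t=5.9735 [y] (2,0) — stop
  → r_4 = 5.9735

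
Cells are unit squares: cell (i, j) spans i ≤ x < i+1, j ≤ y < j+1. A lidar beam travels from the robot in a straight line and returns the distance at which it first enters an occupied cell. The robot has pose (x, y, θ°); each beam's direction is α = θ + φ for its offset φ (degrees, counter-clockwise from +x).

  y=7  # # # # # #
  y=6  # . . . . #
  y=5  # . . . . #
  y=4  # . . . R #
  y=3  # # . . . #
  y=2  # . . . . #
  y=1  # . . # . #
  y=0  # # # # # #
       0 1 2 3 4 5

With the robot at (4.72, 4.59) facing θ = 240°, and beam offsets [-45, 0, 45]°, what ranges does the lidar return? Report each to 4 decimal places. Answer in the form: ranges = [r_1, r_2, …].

beam 1: φ=-45°, α=195°
  direction (-0.9659, -0.2588); cell (4,4); t to first gridline: x 0.7454, y 2.2796 (then +1.0353 / +3.8637)
    (3,4) via x @ 0.7454
    (2,4) via x @ 1.7807
    (2,3) via y @ 2.2796
    (1,3) via x @ 2.8160  # hit
  → r_1 = 2.8160
beam 2: φ=0°, α=240°
  direction (-0.5000, -0.8660); cell (4,4); t to first gridline: x 1.4400, y 0.6813 (then +2.0000 / +1.1547)
    (4,3) via y @ 0.6813
    (3,3) via x @ 1.4400
    (3,2) via y @ 1.8360
    (3,1) via y @ 2.9907  # hit
  → r_2 = 2.9907
beam 3: φ=45°, α=285°
  direction (0.2588, -0.9659); cell (4,4); t to first gridline: x 1.0818, y 0.6108 (then +3.8637 / +1.0353)
    (4,3) via y @ 0.6108
    (5,3) via x @ 1.0818  # hit
  → r_3 = 1.0818

ranges = [2.8160, 2.9907, 1.0818]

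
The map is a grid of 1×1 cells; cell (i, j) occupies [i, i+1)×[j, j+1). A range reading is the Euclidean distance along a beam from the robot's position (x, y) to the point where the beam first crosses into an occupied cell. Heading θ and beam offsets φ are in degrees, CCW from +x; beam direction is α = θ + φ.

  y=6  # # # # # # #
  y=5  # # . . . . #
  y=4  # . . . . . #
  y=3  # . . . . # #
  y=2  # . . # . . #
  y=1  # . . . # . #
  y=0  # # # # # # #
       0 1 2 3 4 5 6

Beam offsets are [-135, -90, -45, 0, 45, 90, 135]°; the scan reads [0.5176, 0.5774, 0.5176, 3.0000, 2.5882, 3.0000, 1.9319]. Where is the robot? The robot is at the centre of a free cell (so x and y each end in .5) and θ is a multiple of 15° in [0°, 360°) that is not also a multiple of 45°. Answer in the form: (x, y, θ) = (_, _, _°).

Candidates: 21 free-cell centres × 16 headings = 336 poses. Raycast each; keep the one whose scan matches to 4 dp.
  (5.5, 2.5, 240°): beam 2 = 5.0000 ≠ 0.5774 ✗
  (4.5, 3.5, 30°): beam 1 = 1.5529 ≠ 0.5176 ✗
  (2.5, 5.5, 330°): beam 2 = 3.0000 ≠ 0.5774 ✗
  (1.5, 1.5, 150°): beam 1 = 1.9319 ≠ 0.5176 ✗
  (4.5, 5.5, 240°): beam 2 = 1.0000 ≠ 0.5774 ✗
  …
  (2.5, 5.5, 240°): r_1=0.5176, r_2=0.5774, r_3=0.5176, r_4=3.0000, r_5=2.5882, r_6=3.0000, r_7=1.9319 — all match ✓
Only this pose fits every beam.

(x, y, θ) = (2.5, 5.5, 240°)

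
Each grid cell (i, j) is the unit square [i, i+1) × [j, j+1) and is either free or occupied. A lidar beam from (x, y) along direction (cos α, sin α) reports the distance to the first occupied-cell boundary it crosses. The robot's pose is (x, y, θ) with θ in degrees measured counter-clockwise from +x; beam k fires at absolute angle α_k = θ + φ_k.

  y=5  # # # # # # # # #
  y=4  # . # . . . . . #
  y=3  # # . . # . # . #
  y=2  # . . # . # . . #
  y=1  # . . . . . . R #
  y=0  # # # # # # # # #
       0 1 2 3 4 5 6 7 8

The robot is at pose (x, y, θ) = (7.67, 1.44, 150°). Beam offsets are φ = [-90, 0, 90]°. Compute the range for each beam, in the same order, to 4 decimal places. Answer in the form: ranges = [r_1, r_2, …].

beam 1: φ=-90°, α=60°
  dir = (cos 60°, sin 60°) = (0.5000, 0.8660); from cell (7,1)
  next x-line at t=0.6600, next y-line at t=0.6466; Δt_x=2.0000, Δt_y=1.1547
    y: enter (7,2) at t=0.6466
    x: enter (8,2) at t=0.6600 ← occupied
  → r_1 = 0.6600
beam 2: φ=0°, α=150°
  dir = (cos 150°, sin 150°) = (-0.8660, 0.5000); from cell (7,1)
  next x-line at t=0.7736, next y-line at t=1.1200; Δt_x=1.1547, Δt_y=2.0000
    x: enter (6,1) at t=0.7736
    y: enter (6,2) at t=1.1200
    x: enter (5,2) at t=1.9283 ← occupied
  → r_2 = 1.9283
beam 3: φ=90°, α=240°
  dir = (cos 240°, sin 240°) = (-0.5000, -0.8660); from cell (7,1)
  next x-line at t=1.3400, next y-line at t=0.5081; Δt_x=2.0000, Δt_y=1.1547
    y: enter (7,0) at t=0.5081 ← occupied
  → r_3 = 0.5081

ranges = [0.6600, 1.9283, 0.5081]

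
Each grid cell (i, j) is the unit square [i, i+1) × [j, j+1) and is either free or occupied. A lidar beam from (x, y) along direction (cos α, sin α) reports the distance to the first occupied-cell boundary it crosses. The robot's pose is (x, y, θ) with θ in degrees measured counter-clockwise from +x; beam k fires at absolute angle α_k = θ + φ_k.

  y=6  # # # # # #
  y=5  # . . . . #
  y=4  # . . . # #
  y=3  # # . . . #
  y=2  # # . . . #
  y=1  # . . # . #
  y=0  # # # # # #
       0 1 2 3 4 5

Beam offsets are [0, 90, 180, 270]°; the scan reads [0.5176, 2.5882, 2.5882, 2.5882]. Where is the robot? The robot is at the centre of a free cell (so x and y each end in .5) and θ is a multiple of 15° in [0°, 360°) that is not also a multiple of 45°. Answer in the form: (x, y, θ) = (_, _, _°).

Candidates: 16 free-cell centres × 16 headings = 256 poses. Raycast each; keep the one whose scan matches to 4 dp.
  (3.5, 5.5, 345°): beam 1 = 1.5529 ≠ 0.5176 ✗
  (2.5, 1.5, 105°): beam 1 = 1.9319 ≠ 0.5176 ✗
  (3.5, 3.5, 195°): beam 1 = 1.5529 ≠ 0.5176 ✗
  …
  (2.5, 3.5, 165°): r_1=0.5176, r_2=2.5882, r_3=2.5882, r_4=2.5882 — all match ✓
No second candidate reproduces the full scan.

(x, y, θ) = (2.5, 3.5, 165°)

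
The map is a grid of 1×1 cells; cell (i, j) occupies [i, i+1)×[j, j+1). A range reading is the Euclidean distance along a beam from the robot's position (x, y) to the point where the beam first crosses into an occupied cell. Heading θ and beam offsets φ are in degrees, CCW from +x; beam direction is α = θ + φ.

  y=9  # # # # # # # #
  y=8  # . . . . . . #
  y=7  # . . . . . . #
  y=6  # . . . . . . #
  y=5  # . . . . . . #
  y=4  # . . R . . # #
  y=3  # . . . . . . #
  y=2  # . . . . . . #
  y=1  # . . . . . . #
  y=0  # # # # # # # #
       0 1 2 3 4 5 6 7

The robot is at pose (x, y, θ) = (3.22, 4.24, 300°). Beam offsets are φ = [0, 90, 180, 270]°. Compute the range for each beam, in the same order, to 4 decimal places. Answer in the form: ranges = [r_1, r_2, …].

beam 1: φ=0°, α=300°
  cosα=0.5000 sinα=-0.8660 | (3,4) | tMaxX 1.5600 tMaxY 0.2771 | tΔX 2.0000 tΔY 1.1547
    t=0.2771 [y] (3,3)
    t=1.4318 [y] (3,2)
    t=1.5600 [x] (4,2)
    t=2.5865 [y] (4,1)
    t=3.5600 [x] (5,1)
    t=3.7412 [y] (5,0) — stop
  → r_1 = 3.7412
beam 2: φ=90°, α=30°
  cosα=0.8660 sinα=0.5000 | (3,4) | tMaxX 0.9007 tMaxY 1.5200 | tΔX 1.1547 tΔY 2.0000
    t=0.9007 [x] (4,4)
    t=1.5200 [y] (4,5)
    t=2.0554 [x] (5,5)
    t=3.2101 [x] (6,5)
    t=3.5200 [y] (6,6)
    t=4.3648 [x] (7,6) — stop
  → r_2 = 4.3648
beam 3: φ=180°, α=120°
  cosα=-0.5000 sinα=0.8660 | (3,4) | tMaxX 0.4400 tMaxY 0.8776 | tΔX 2.0000 tΔY 1.1547
    t=0.4400 [x] (2,4)
    t=0.8776 [y] (2,5)
    t=2.0323 [y] (2,6)
    t=2.4400 [x] (1,6)
    t=3.1870 [y] (1,7)
    t=4.3417 [y] (1,8)
    t=4.4400 [x] (0,8) — stop
  → r_3 = 4.4400
beam 4: φ=270°, α=210°
  cosα=-0.8660 sinα=-0.5000 | (3,4) | tMaxX 0.2540 tMaxY 0.4800 | tΔX 1.1547 tΔY 2.0000
    t=0.2540 [x] (2,4)
    t=0.4800 [y] (2,3)
    t=1.4087 [x] (1,3)
    t=2.4800 [y] (1,2)
    t=2.5634 [x] (0,2) — stop
  → r_4 = 2.5634

ranges = [3.7412, 4.3648, 4.4400, 2.5634]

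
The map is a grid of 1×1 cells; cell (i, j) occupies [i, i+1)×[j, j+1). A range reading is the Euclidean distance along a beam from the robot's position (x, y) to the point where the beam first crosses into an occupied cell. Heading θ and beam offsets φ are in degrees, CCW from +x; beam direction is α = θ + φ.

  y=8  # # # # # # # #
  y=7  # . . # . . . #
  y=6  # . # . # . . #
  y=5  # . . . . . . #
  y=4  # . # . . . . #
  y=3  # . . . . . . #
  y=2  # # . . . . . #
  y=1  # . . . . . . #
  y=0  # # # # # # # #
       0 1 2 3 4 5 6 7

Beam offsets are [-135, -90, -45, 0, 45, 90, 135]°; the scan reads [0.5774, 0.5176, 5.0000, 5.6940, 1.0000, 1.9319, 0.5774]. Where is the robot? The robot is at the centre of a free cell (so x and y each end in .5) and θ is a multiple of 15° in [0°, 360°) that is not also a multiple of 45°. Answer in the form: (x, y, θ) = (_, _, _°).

The pose lattice has 37·16 = 592 candidates. Test each by forward raycasting.
  (5.5, 7.5, 165°): beam 1 = 1.0000 ≠ 0.5774 ✗
  (4.5, 1.5, 30°): beam 1 = 0.5176 ≠ 0.5774 ✗
  (1.5, 4.5, 15°): beam 1 = 1.0000 ≠ 0.5774 ✗
  (3.5, 4.5, 15°): beam 1 = 4.0415 ≠ 0.5774 ✗
  …
  (1.5, 3.5, 15°): r_1=0.5774, r_2=0.5176, r_3=5.0000, r_4=5.6940, r_5=1.0000, r_6=1.9319, r_7=0.5774 — all match ✓
Only this pose fits every beam.

(x, y, θ) = (1.5, 3.5, 15°)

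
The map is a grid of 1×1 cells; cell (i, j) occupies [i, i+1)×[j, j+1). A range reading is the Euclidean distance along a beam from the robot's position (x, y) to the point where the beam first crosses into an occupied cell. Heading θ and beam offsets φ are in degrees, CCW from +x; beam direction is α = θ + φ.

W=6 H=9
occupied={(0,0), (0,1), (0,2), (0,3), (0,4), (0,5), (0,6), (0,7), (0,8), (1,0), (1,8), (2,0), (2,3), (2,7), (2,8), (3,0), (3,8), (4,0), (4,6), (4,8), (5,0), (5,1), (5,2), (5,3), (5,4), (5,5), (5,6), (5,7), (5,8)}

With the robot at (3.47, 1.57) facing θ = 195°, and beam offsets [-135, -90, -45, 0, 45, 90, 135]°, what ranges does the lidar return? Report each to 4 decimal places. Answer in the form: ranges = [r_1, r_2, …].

beam 1: φ=-135°, α=60°
  cosα=0.5000 sinα=0.8660 | (3,1) | tMaxX 1.0600 tMaxY 0.4965 | tΔX 2.0000 tΔY 1.1547
    t=0.4965 [y] (3,2)
    t=1.0600 [x] (4,2)
    t=1.6512 [y] (4,3)
    t=2.8059 [y] (4,4)
    t=3.0600 [x] (5,4) — stop
  → r_1 = 3.0600
beam 2: φ=-90°, α=105°
  cosα=-0.2588 sinα=0.9659 | (3,1) | tMaxX 1.8159 tMaxY 0.4452 | tΔX 3.8637 tΔY 1.0353
    t=0.4452 [y] (3,2)
    t=1.4804 [y] (3,3)
    t=1.8159 [x] (2,3) — stop
  → r_2 = 1.8159
beam 3: φ=-45°, α=150°
  cosα=-0.8660 sinα=0.5000 | (3,1) | tMaxX 0.5427 tMaxY 0.8600 | tΔX 1.1547 tΔY 2.0000
    t=0.5427 [x] (2,1)
    t=0.8600 [y] (2,2)
    t=1.6974 [x] (1,2)
    t=2.8521 [x] (0,2) — stop
  → r_3 = 2.8521
beam 4: φ=0°, α=195°
  cosα=-0.9659 sinα=-0.2588 | (3,1) | tMaxX 0.4866 tMaxY 2.2023 | tΔX 1.0353 tΔY 3.8637
    t=0.4866 [x] (2,1)
    t=1.5219 [x] (1,1)
    t=2.2023 [y] (1,0) — stop
  → r_4 = 2.2023
beam 5: φ=45°, α=240°
  cosα=-0.5000 sinα=-0.8660 | (3,1) | tMaxX 0.9400 tMaxY 0.6582 | tΔX 2.0000 tΔY 1.1547
    t=0.6582 [y] (3,0) — stop
  → r_5 = 0.6582
beam 6: φ=90°, α=285°
  cosα=0.2588 sinα=-0.9659 | (3,1) | tMaxX 2.0478 tMaxY 0.5901 | tΔX 3.8637 tΔY 1.0353
    t=0.5901 [y] (3,0) — stop
  → r_6 = 0.5901
beam 7: φ=135°, α=330°
  cosα=0.8660 sinα=-0.5000 | (3,1) | tMaxX 0.6120 tMaxY 1.1400 | tΔX 1.1547 tΔY 2.0000
    t=0.6120 [x] (4,1)
    t=1.1400 [y] (4,0) — stop
  → r_7 = 1.1400

ranges = [3.0600, 1.8159, 2.8521, 2.2023, 0.6582, 0.5901, 1.1400]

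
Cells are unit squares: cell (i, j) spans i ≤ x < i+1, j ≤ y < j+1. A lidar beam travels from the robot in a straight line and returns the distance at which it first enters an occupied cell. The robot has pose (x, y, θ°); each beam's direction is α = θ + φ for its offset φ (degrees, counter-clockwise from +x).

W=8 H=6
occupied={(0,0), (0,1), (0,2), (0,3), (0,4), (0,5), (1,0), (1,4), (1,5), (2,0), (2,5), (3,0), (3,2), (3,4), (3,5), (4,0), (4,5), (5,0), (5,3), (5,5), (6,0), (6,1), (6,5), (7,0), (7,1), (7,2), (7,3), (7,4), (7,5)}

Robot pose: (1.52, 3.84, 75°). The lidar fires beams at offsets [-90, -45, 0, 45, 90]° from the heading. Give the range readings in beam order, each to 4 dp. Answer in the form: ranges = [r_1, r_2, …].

ranges = [5.6733, 0.3200, 0.1656, 0.1848, 0.5383]

beam 1: φ=-90°, α=345°
  direction (0.9659, -0.2588); cell (1,3); t to first gridline: x 0.4969, y 3.2455 (then +1.0353 / +3.8637)
    (2,3) via x @ 0.4969
    (3,3) via x @ 1.5322
    (4,3) via x @ 2.5675
    (4,2) via y @ 3.2455
    (5,2) via x @ 3.6028
    (6,2) via x @ 4.6380
    (7,2) via x @ 5.6733  # hit
  → r_1 = 5.6733
beam 2: φ=-45°, α=30°
  direction (0.8660, 0.5000); cell (1,3); t to first gridline: x 0.5543, y 0.3200 (then +1.1547 / +2.0000)
    (1,4) via y @ 0.3200  # hit
  → r_2 = 0.3200
beam 3: φ=0°, α=75°
  direction (0.2588, 0.9659); cell (1,3); t to first gridline: x 1.8546, y 0.1656 (then +3.8637 / +1.0353)
    (1,4) via y @ 0.1656  # hit
  → r_3 = 0.1656
beam 4: φ=45°, α=120°
  direction (-0.5000, 0.8660); cell (1,3); t to first gridline: x 1.0400, y 0.1848 (then +2.0000 / +1.1547)
    (1,4) via y @ 0.1848  # hit
  → r_4 = 0.1848
beam 5: φ=90°, α=165°
  direction (-0.9659, 0.2588); cell (1,3); t to first gridline: x 0.5383, y 0.6182 (then +1.0353 / +3.8637)
    (0,3) via x @ 0.5383  # hit
  → r_5 = 0.5383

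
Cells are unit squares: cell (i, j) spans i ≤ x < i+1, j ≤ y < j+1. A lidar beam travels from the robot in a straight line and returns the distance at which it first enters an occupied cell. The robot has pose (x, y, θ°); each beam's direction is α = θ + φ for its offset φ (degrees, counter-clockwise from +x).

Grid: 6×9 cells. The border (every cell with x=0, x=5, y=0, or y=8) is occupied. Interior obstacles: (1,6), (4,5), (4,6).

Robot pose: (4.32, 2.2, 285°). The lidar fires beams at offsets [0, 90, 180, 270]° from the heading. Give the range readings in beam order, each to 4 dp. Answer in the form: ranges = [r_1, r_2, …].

beam 1: φ=0°, α=285°
  direction (0.2588, -0.9659); cell (4,2); t to first gridline: x 2.6273, y 0.2071 (then +3.8637 / +1.0353)
    (4,1) via y @ 0.2071
    (4,0) via y @ 1.2423  # hit
  → r_1 = 1.2423
beam 2: φ=90°, α=15°
  direction (0.9659, 0.2588); cell (4,2); t to first gridline: x 0.7040, y 3.0910 (then +1.0353 / +3.8637)
    (5,2) via x @ 0.7040  # hit
  → r_2 = 0.7040
beam 3: φ=180°, α=105°
  direction (-0.2588, 0.9659); cell (4,2); t to first gridline: x 1.2364, y 0.8282 (then +3.8637 / +1.0353)
    (4,3) via y @ 0.8282
    (3,3) via x @ 1.2364
    (3,4) via y @ 1.8635
    (3,5) via y @ 2.8988
    (3,6) via y @ 3.9340
    (3,7) via y @ 4.9693
    (2,7) via x @ 5.1001
    (2,8) via y @ 6.0046  # hit
  → r_3 = 6.0046
beam 4: φ=270°, α=195°
  direction (-0.9659, -0.2588); cell (4,2); t to first gridline: x 0.3313, y 0.7727 (then +1.0353 / +3.8637)
    (3,2) via x @ 0.3313
    (3,1) via y @ 0.7727
    (2,1) via x @ 1.3666
    (1,1) via x @ 2.4018
    (0,1) via x @ 3.4371  # hit
  → r_4 = 3.4371

ranges = [1.2423, 0.7040, 6.0046, 3.4371]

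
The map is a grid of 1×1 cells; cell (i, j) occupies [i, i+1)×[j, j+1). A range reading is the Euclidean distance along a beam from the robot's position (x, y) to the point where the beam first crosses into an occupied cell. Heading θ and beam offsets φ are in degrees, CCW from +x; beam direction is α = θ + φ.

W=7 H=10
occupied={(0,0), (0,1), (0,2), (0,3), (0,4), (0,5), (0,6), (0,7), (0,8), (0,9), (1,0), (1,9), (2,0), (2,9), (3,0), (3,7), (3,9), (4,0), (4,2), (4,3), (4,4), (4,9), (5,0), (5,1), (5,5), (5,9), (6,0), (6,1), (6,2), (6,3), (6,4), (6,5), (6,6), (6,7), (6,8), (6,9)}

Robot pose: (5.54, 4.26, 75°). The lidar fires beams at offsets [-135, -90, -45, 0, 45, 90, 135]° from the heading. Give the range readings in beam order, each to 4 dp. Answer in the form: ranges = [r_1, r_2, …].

ranges = [0.9200, 0.4762, 0.5312, 0.7661, 0.8545, 0.5590, 0.6235]

beam 1: φ=-135°, α=300°
  d=(0.5000,-0.8660)  start (5,4)  tX=0.9200 tY=0.3002  stride 1/|dx|=2.0000 1/|dy|=1.1547
    cross y-line → (5,3), t=0.3002
    cross x-line → (6,3), t=0.9200 (wall)
  → r_1 = 0.9200
beam 2: φ=-90°, α=345°
  d=(0.9659,-0.2588)  start (5,4)  tX=0.4762 tY=1.0046  stride 1/|dx|=1.0353 1/|dy|=3.8637
    cross x-line → (6,4), t=0.4762 (wall)
  → r_2 = 0.4762
beam 3: φ=-45°, α=30°
  d=(0.8660,0.5000)  start (5,4)  tX=0.5312 tY=1.4800  stride 1/|dx|=1.1547 1/|dy|=2.0000
    cross x-line → (6,4), t=0.5312 (wall)
  → r_3 = 0.5312
beam 4: φ=0°, α=75°
  d=(0.2588,0.9659)  start (5,4)  tX=1.7773 tY=0.7661  stride 1/|dx|=3.8637 1/|dy|=1.0353
    cross y-line → (5,5), t=0.7661 (wall)
  → r_4 = 0.7661
beam 5: φ=45°, α=120°
  d=(-0.5000,0.8660)  start (5,4)  tX=1.0800 tY=0.8545  stride 1/|dx|=2.0000 1/|dy|=1.1547
    cross y-line → (5,5), t=0.8545 (wall)
  → r_5 = 0.8545
beam 6: φ=90°, α=165°
  d=(-0.9659,0.2588)  start (5,4)  tX=0.5590 tY=2.8591  stride 1/|dx|=1.0353 1/|dy|=3.8637
    cross x-line → (4,4), t=0.5590 (wall)
  → r_6 = 0.5590
beam 7: φ=135°, α=210°
  d=(-0.8660,-0.5000)  start (5,4)  tX=0.6235 tY=0.5200  stride 1/|dx|=1.1547 1/|dy|=2.0000
    cross y-line → (5,3), t=0.5200
    cross x-line → (4,3), t=0.6235 (wall)
  → r_7 = 0.6235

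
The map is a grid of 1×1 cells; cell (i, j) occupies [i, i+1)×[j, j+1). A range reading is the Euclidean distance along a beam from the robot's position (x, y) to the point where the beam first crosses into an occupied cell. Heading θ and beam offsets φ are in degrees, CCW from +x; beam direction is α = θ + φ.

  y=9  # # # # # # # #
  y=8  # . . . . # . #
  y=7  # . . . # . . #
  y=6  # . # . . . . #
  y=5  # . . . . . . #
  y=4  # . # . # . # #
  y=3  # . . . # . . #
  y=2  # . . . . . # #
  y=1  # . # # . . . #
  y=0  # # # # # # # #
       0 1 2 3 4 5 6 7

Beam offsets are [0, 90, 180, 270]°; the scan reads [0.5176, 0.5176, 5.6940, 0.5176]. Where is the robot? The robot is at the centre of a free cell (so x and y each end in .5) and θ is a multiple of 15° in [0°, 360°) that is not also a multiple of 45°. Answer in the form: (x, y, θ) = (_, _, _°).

Candidates: 38 free-cell centres × 16 headings = 608 poses. Raycast each; keep the one whose scan matches to 4 dp.
  (1.5, 3.5, 195°): beam 2 = 1.9319 ≠ 0.5176 ✗
  (4.5, 8.5, 195°): beam 1 = 3.6235 ≠ 0.5176 ✗
  (5.5, 1.5, 330°): beam 1 = 1.0000 ≠ 0.5176 ✗
  (3.5, 6.5, 285°): beam 1 = 1.9319 ≠ 0.5176 ✗
  …
  (6.5, 1.5, 345°): r_1=0.5176, r_2=0.5176, r_3=5.6940, r_4=0.5176 — all match ✓
Only this pose fits every beam.

(x, y, θ) = (6.5, 1.5, 345°)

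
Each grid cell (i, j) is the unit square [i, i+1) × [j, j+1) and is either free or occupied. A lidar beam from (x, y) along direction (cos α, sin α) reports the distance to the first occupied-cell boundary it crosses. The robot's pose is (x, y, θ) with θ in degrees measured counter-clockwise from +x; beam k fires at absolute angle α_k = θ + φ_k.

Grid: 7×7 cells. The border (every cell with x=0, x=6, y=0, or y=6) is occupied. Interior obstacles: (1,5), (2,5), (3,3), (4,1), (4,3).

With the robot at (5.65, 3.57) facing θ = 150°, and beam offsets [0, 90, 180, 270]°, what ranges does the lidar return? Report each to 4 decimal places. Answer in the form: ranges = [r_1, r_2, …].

beam 1: φ=0°, α=150°
  direction (-0.8660, 0.5000); cell (5,3); t to first gridline: x 0.7506, y 0.8600 (then +1.1547 / +2.0000)
    (4,3) via x @ 0.7506  # hit
  → r_1 = 0.7506
beam 2: φ=90°, α=240°
  direction (-0.5000, -0.8660); cell (5,3); t to first gridline: x 1.3000, y 0.6582 (then +2.0000 / +1.1547)
    (5,2) via y @ 0.6582
    (4,2) via x @ 1.3000
    (4,1) via y @ 1.8129  # hit
  → r_2 = 1.8129
beam 3: φ=180°, α=330°
  direction (0.8660, -0.5000); cell (5,3); t to first gridline: x 0.4041, y 1.1400 (then +1.1547 / +2.0000)
    (6,3) via x @ 0.4041  # hit
  → r_3 = 0.4041
beam 4: φ=270°, α=60°
  direction (0.5000, 0.8660); cell (5,3); t to first gridline: x 0.7000, y 0.4965 (then +2.0000 / +1.1547)
    (5,4) via y @ 0.4965
    (6,4) via x @ 0.7000  # hit
  → r_4 = 0.7000

ranges = [0.7506, 1.8129, 0.4041, 0.7000]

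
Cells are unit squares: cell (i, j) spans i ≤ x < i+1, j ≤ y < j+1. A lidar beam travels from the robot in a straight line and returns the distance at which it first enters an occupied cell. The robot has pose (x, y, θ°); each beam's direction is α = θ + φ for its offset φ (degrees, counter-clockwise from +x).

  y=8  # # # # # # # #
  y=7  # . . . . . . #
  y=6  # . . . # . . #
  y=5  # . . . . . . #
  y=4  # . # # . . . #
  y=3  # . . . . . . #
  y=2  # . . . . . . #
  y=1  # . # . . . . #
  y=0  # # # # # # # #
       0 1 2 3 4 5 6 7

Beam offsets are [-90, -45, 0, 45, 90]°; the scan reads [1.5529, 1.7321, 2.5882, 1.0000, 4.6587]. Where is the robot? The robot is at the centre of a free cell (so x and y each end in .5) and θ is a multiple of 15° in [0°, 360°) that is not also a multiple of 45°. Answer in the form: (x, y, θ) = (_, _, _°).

Candidates: 38 free-cell centres × 16 headings = 608 poses. Raycast each; keep the one whose scan matches to 4 dp.
  (6.5, 6.5, 120°): beam 1 = 0.5774 ≠ 1.5529 ✗
  (5.5, 4.5, 105°): beam 2 = 3.0000 ≠ 1.7321 ✗
  (5.5, 4.5, 60°): beam 1 = 1.7321 ≠ 1.5529 ✗
  …
  (5.5, 5.5, 75°): r_1=1.5529, r_2=1.7321, r_3=2.5882, r_4=1.0000, r_5=4.6587 — all match ✓
Only this pose fits every beam.

(x, y, θ) = (5.5, 5.5, 75°)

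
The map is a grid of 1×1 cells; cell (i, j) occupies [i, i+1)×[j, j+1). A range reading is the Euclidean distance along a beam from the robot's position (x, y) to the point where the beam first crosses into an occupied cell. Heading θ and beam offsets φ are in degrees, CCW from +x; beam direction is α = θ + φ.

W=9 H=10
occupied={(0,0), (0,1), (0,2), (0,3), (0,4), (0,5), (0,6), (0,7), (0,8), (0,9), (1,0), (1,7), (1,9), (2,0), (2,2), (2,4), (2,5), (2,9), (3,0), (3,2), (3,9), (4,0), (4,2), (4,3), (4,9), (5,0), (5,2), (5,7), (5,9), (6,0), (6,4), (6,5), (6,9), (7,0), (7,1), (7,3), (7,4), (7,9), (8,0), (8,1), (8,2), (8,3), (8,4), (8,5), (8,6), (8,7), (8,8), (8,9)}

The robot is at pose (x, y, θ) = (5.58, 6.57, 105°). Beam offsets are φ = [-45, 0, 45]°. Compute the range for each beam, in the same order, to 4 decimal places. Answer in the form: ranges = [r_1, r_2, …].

ranges = [0.4965, 0.4452, 4.8600]

beam 1: φ=-45°, α=60°
  d=(0.5000,0.8660)  start (5,6)  tX=0.8400 tY=0.4965  stride 1/|dx|=2.0000 1/|dy|=1.1547
    cross y-line → (5,7), t=0.4965 (wall)
  → r_1 = 0.4965
beam 2: φ=0°, α=105°
  d=(-0.2588,0.9659)  start (5,6)  tX=2.2409 tY=0.4452  stride 1/|dx|=3.8637 1/|dy|=1.0353
    cross y-line → (5,7), t=0.4452 (wall)
  → r_2 = 0.4452
beam 3: φ=45°, α=150°
  d=(-0.8660,0.5000)  start (5,6)  tX=0.6697 tY=0.8600  stride 1/|dx|=1.1547 1/|dy|=2.0000
    cross x-line → (4,6), t=0.6697
    cross y-line → (4,7), t=0.8600
    cross x-line → (3,7), t=1.8244
    cross y-line → (3,8), t=2.8600
    cross x-line → (2,8), t=2.9791
    cross x-line → (1,8), t=4.1338
    cross y-line → (1,9), t=4.8600 (wall)
  → r_3 = 4.8600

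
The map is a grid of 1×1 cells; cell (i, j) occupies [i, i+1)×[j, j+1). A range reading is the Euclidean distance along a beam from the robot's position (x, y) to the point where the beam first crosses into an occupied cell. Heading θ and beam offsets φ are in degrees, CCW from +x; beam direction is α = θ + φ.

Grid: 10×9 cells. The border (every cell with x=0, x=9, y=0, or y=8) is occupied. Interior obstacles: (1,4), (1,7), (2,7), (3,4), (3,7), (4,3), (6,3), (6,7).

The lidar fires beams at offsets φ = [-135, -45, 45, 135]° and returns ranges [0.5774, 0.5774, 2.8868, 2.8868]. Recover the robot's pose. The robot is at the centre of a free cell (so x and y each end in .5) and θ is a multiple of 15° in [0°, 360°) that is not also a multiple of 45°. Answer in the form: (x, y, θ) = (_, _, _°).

Candidates: 48 free-cell centres × 16 headings = 768 poses. Raycast each; keep the one whose scan matches to 4 dp.
  (6.5, 1.5, 150°): beam 1 = 2.5882 ≠ 0.5774 ✗
  (7.5, 4.5, 210°): beam 1 = 3.6235 ≠ 0.5774 ✗
  (2.5, 3.5, 345°): beam 1 = 1.7321 ≠ 0.5774 ✗
  (2.5, 3.5, 330°): beam 1 = 1.5529 ≠ 0.5774 ✗
  …
  (3.5, 3.5, 165°): r_1=0.5774, r_2=0.5774, r_3=2.8868, r_4=2.8868 — all match ✓
No second candidate reproduces the full scan.

(x, y, θ) = (3.5, 3.5, 165°)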